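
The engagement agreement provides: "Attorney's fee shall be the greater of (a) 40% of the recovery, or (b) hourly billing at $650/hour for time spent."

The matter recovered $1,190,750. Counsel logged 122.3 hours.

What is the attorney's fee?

$476,300.00

(a) 40% of $1,190,750 = $476,300.00
(b) 122.3 × $650 = $79,495.00
The greater is (a): $476,300.00.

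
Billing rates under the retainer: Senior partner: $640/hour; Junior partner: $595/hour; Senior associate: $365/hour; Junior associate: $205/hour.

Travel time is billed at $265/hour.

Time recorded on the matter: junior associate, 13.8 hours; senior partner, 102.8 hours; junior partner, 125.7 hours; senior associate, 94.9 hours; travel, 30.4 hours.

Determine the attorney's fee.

$186,107.00

Senior partner: 102.8 × $640 = $65,792.00
Junior partner: 125.7 × $595 = $74,791.50
Senior associate: 94.9 × $365 = $34,638.50
Junior associate: 13.8 × $205 = $2,829.00
Subtotal: $65,792.00 + $74,791.50 + $34,638.50 + $2,829.00 = $178,051.00
Travel: 30.4 × $265 = $8,056.00
Total: $178,051.00 + $8,056.00 = $186,107.00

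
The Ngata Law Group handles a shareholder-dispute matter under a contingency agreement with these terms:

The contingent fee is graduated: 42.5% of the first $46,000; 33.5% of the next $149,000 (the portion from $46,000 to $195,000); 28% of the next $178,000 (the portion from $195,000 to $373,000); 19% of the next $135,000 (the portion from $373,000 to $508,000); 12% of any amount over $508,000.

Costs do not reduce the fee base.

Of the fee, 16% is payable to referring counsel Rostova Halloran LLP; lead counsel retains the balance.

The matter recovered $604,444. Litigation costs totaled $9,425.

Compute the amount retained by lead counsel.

Fee base is the gross recovery, $604,444; costs are reimbursed separately.
First $46,000 at 42.5% = $19,550.00
Next $149,000 at 33.5% = $49,915.00
Next $178,000 at 28% = $49,840.00
Next $135,000 at 19% = $25,650.00
Remaining $96,444 at 12% = $11,573.28
Fee: $19,550.00 + $49,915.00 + $49,840.00 + $25,650.00 + $11,573.28 = $156,528.28
Referral share: 16% of $156,528.28 = $25,044.52; lead counsel retains $156,528.28 − $25,044.52 = $131,483.76.

$131,483.76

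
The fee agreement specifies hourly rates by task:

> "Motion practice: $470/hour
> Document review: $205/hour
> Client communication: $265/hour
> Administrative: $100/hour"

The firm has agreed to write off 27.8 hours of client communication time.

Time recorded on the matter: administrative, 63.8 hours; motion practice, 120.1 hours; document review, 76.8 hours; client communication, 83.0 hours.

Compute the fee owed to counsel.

Motion practice: 120.1 × $470 = $56,447.00
Document review: 76.8 × $205 = $15,744.00
Client communication: 83.0 × $265 = $21,995.00
Administrative: 63.8 × $100 = $6,380.00
Subtotal: $100,566.00
Write-off: 27.8 × $265 = $7,367.00
Total: $100,566.00 − $7,367.00 = $93,199.00

$93,199.00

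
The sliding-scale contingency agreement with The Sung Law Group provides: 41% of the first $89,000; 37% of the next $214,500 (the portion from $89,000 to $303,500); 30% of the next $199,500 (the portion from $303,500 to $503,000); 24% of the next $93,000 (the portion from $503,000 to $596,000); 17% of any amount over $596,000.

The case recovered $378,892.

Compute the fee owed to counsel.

First $89,000 at 41% = $36,490.00
Next $214,500 at 37% = $79,365.00
Remaining $75,392 at 30% = $22,617.60
Fee: $36,490.00 + $79,365.00 + $22,617.60 = $138,472.60

$138,472.60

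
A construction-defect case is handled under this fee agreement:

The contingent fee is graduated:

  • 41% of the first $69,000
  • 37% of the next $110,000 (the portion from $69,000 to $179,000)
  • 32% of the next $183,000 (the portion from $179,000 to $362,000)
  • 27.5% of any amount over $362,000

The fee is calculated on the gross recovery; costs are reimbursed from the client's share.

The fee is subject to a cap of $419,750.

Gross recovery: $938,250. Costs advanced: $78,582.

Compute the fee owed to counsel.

Fee base is the gross recovery, $938,250; costs are reimbursed separately.
First $69,000 at 41% = $28,290.00
Next $110,000 at 37% = $40,700.00
Next $183,000 at 32% = $58,560.00
Remaining $576,250 at 27.5% = $158,468.75
Fee: $28,290.00 + $40,700.00 + $58,560.00 + $158,468.75 = $286,018.75
$286,018.75 is under the $419,750 cap.

$286,018.75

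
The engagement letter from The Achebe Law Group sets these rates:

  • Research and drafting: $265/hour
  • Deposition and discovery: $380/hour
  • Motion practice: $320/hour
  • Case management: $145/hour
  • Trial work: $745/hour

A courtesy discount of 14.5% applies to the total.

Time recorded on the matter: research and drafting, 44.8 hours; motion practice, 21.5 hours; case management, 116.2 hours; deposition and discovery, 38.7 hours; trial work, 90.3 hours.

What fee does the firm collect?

Research and drafting: 44.8 × $265 = $11,872.00
Deposition and discovery: 38.7 × $380 = $14,706.00
Motion practice: 21.5 × $320 = $6,880.00
Case management: 116.2 × $145 = $16,849.00
Trial work: 90.3 × $745 = $67,273.50
Subtotal: $117,580.50
Less 14.5% discount: −$17,049.17
Total: $117,580.50 − $17,049.17 = $100,531.33

$100,531.33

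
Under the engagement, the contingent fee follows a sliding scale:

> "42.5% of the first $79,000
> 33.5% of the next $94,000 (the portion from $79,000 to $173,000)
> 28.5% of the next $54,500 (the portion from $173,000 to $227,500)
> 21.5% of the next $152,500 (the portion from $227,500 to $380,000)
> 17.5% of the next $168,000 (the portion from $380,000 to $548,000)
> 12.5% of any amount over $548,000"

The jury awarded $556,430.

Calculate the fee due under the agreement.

First $79,000 at 42.5% = $33,575.00
Next $94,000 at 33.5% = $31,490.00
Next $54,500 at 28.5% = $15,532.50
Next $152,500 at 21.5% = $32,787.50
Next $168,000 at 17.5% = $29,400.00
Remaining $8,430 at 12.5% = $1,053.75
Fee: $33,575.00 + $31,490.00 + $15,532.50 + $32,787.50 + $29,400.00 + $1,053.75 = $143,838.75

$143,838.75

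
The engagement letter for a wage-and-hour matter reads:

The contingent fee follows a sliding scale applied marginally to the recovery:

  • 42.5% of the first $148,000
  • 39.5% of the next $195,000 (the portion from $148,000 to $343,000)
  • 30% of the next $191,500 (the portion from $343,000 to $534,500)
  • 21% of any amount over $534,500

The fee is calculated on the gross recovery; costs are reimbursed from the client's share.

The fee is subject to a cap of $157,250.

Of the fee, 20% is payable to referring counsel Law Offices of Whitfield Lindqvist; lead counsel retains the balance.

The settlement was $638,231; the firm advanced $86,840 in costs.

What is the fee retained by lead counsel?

Fee base is the gross recovery, $638,231; costs are reimbursed separately.
First $148,000 at 42.5% = $62,900.00
Next $195,000 at 39.5% = $77,025.00
Next $191,500 at 30% = $57,450.00
Remaining $103,731 at 21% = $21,783.51
Fee: $62,900.00 + $77,025.00 + $57,450.00 + $21,783.51 = $219,158.51
$219,158.51 exceeds the $157,250 cap, so the fee is capped at $157,250.00.
Referral share: 20% of $157,250.00 = $31,450.00; lead counsel retains $157,250.00 − $31,450.00 = $125,800.00.

$125,800.00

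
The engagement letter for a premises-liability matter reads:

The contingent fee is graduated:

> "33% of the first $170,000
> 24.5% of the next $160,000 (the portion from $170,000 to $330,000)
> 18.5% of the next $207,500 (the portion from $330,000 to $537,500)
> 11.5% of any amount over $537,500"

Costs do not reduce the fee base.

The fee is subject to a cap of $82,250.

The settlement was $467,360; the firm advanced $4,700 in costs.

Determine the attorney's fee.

$82,250.00

Fee base is the gross recovery, $467,360; costs are reimbursed separately.
First $170,000 at 33% = $56,100.00
Next $160,000 at 24.5% = $39,200.00
Remaining $137,360 at 18.5% = $25,411.60
Fee: $56,100.00 + $39,200.00 + $25,411.60 = $120,711.60
$120,711.60 exceeds the $82,250 cap, so the fee is capped at $82,250.00.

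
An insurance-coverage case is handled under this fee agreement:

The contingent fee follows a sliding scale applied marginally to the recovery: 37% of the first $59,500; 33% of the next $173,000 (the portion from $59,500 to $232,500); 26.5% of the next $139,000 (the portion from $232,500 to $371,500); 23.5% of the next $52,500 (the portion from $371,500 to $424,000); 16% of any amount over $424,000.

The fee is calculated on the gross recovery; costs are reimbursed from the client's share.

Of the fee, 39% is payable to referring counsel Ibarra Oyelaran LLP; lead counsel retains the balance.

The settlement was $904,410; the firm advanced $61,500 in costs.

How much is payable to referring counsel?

Fee base is the gross recovery, $904,410; costs are reimbursed separately.
First $59,500 at 37% = $22,015.00
Next $173,000 at 33% = $57,090.00
Next $139,000 at 26.5% = $36,835.00
Next $52,500 at 23.5% = $12,337.50
Remaining $480,410 at 16% = $76,865.60
Fee: $22,015.00 + $57,090.00 + $36,835.00 + $12,337.50 + $76,865.60 = $205,143.10
Referral share: 39% of $205,143.10 = $80,005.81; lead counsel retains $205,143.10 − $80,005.81 = $125,137.29.

$80,005.81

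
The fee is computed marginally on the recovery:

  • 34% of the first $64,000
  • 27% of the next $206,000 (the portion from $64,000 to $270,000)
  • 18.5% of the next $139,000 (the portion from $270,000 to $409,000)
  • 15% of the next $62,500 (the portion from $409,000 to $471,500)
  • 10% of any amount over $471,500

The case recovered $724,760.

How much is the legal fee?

First $64,000 at 34% = $21,760.00
Next $206,000 at 27% = $55,620.00
Next $139,000 at 18.5% = $25,715.00
Next $62,500 at 15% = $9,375.00
Remaining $253,260 at 10% = $25,326.00
Fee: $21,760.00 + $55,620.00 + $25,715.00 + $9,375.00 + $25,326.00 = $137,796.00

$137,796.00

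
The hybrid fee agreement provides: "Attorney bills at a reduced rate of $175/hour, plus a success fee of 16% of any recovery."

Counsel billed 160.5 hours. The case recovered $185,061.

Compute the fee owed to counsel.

Hourly: 160.5 × $175 = $28,087.50
Success fee: 16% of $185,061 = $29,609.76
Total: $28,087.50 + $29,609.76 = $57,697.26

$57,697.26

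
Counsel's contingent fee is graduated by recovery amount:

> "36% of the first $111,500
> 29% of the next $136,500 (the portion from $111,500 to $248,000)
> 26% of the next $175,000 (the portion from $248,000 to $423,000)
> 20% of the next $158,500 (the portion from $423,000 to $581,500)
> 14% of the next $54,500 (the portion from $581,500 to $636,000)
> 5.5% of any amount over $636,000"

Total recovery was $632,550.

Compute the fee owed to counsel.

First $111,500 at 36% = $40,140.00
Next $136,500 at 29% = $39,585.00
Next $175,000 at 26% = $45,500.00
Next $158,500 at 20% = $31,700.00
Remaining $51,050 at 14% = $7,147.00
Fee: $40,140.00 + $39,585.00 + $45,500.00 + $31,700.00 + $7,147.00 = $164,072.00

$164,072.00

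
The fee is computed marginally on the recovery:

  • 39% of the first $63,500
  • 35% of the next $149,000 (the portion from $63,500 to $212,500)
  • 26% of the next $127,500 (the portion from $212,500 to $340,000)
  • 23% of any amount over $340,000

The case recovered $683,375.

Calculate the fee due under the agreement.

First $63,500 at 39% = $24,765.00
Next $149,000 at 35% = $52,150.00
Next $127,500 at 26% = $33,150.00
Remaining $343,375 at 23% = $78,976.25
Fee: $24,765.00 + $52,150.00 + $33,150.00 + $78,976.25 = $189,041.25

$189,041.25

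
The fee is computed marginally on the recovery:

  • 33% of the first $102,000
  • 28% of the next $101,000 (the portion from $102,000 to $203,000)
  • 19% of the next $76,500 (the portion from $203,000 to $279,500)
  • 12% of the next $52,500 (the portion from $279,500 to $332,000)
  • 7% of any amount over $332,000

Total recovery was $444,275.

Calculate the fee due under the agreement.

First $102,000 at 33% = $33,660.00
Next $101,000 at 28% = $28,280.00
Next $76,500 at 19% = $14,535.00
Next $52,500 at 12% = $6,300.00
Remaining $112,275 at 7% = $7,859.25
Fee: $33,660.00 + $28,280.00 + $14,535.00 + $6,300.00 + $7,859.25 = $90,634.25

$90,634.25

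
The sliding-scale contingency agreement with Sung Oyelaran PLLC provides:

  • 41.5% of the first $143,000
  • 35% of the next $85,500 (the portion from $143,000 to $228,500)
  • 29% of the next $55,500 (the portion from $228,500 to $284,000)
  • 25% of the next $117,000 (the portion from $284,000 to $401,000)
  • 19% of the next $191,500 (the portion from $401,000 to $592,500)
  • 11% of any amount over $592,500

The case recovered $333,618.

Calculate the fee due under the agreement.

$117,769.50

First $143,000 at 41.5% = $59,345.00
Next $85,500 at 35% = $29,925.00
Next $55,500 at 29% = $16,095.00
Remaining $49,618 at 25% = $12,404.50
Fee: $59,345.00 + $29,925.00 + $16,095.00 + $12,404.50 = $117,769.50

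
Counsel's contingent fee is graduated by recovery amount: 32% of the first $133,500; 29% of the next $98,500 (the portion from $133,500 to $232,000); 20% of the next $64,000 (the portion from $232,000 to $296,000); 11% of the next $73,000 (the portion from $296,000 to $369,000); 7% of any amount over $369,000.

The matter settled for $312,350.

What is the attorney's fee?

$85,883.50

First $133,500 at 32% = $42,720.00
Next $98,500 at 29% = $28,565.00
Next $64,000 at 20% = $12,800.00
Remaining $16,350 at 11% = $1,798.50
Fee: $42,720.00 + $28,565.00 + $12,800.00 + $1,798.50 = $85,883.50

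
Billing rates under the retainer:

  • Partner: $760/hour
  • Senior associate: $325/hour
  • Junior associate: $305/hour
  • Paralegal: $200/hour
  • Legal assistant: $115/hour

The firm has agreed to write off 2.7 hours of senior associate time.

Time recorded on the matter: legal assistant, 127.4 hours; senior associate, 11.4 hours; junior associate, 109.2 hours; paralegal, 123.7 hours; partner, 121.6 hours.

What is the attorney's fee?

$167,940.50

Partner: 121.6 × $760 = $92,416.00
Senior associate: 11.4 × $325 = $3,705.00
Junior associate: 109.2 × $305 = $33,306.00
Paralegal: 123.7 × $200 = $24,740.00
Legal assistant: 127.4 × $115 = $14,651.00
Subtotal: $168,818.00
Write-off: 2.7 × $325 = $877.50
Total: $168,818.00 − $877.50 = $167,940.50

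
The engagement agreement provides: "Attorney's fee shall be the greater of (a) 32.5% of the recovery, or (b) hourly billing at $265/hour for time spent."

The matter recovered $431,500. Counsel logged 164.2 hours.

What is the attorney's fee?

$140,237.50

(a) 32.5% of $431,500 = $140,237.50
(b) 164.2 × $265 = $43,513.00
The greater is (a): $140,237.50.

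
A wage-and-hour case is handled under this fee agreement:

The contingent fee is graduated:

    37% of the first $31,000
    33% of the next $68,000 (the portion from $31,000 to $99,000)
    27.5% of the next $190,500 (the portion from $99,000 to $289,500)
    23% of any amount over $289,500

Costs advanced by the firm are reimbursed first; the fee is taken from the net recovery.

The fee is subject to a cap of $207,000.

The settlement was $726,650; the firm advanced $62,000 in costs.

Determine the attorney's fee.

Fee base (net of costs): $726,650 − $62,000 = $664,650
First $31,000 at 37% = $11,470.00
Next $68,000 at 33% = $22,440.00
Next $190,500 at 27.5% = $52,387.50
Remaining $375,150 at 23% = $86,284.50
Fee: $11,470.00 + $22,440.00 + $52,387.50 + $86,284.50 = $172,582.00
$172,582.00 is under the $207,000 cap.

$172,582.00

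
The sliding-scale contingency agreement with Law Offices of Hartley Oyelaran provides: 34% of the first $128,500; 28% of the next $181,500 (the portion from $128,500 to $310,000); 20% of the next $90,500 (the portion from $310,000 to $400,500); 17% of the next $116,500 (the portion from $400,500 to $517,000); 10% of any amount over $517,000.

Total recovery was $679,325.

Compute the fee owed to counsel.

First $128,500 at 34% = $43,690.00
Next $181,500 at 28% = $50,820.00
Next $90,500 at 20% = $18,100.00
Next $116,500 at 17% = $19,805.00
Remaining $162,325 at 10% = $16,232.50
Fee: $43,690.00 + $50,820.00 + $18,100.00 + $19,805.00 + $16,232.50 = $148,647.50

$148,647.50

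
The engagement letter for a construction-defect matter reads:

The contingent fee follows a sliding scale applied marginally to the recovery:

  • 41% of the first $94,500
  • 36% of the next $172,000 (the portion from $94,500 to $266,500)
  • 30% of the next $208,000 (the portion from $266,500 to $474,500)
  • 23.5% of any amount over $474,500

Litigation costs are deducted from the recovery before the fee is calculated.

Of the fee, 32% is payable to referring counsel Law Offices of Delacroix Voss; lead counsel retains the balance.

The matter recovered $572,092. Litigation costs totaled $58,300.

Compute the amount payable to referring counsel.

Fee base (net of costs): $572,092 − $58,300 = $513,792
First $94,500 at 41% = $38,745.00
Next $172,000 at 36% = $61,920.00
Next $208,000 at 30% = $62,400.00
Remaining $39,292 at 23.5% = $9,233.62
Fee: $38,745.00 + $61,920.00 + $62,400.00 + $9,233.62 = $172,298.62
Referral share: 32% of $172,298.62 = $55,135.56; lead counsel retains $172,298.62 − $55,135.56 = $117,163.06.

$55,135.56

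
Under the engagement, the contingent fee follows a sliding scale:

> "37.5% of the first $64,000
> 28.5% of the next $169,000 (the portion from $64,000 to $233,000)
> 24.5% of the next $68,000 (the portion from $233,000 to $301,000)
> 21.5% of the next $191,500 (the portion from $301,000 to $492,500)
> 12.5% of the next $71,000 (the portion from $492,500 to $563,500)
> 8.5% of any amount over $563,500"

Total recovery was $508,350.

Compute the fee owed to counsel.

First $64,000 at 37.5% = $24,000.00
Next $169,000 at 28.5% = $48,165.00
Next $68,000 at 24.5% = $16,660.00
Next $191,500 at 21.5% = $41,172.50
Remaining $15,850 at 12.5% = $1,981.25
Fee: $24,000.00 + $48,165.00 + $16,660.00 + $41,172.50 + $1,981.25 = $131,978.75

$131,978.75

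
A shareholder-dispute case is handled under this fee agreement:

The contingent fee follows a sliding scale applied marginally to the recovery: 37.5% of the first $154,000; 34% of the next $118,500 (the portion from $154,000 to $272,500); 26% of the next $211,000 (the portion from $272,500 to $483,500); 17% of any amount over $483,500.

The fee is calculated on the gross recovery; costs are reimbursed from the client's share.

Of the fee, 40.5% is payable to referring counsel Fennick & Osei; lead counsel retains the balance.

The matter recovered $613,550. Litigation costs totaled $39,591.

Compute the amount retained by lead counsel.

$104,130.06

Fee base is the gross recovery, $613,550; costs are reimbursed separately.
First $154,000 at 37.5% = $57,750.00
Next $118,500 at 34% = $40,290.00
Next $211,000 at 26% = $54,860.00
Remaining $130,050 at 17% = $22,108.50
Fee: $57,750.00 + $40,290.00 + $54,860.00 + $22,108.50 = $175,008.50
Referral share: 40.5% of $175,008.50 = $70,878.44; lead counsel retains $175,008.50 − $70,878.44 = $104,130.06.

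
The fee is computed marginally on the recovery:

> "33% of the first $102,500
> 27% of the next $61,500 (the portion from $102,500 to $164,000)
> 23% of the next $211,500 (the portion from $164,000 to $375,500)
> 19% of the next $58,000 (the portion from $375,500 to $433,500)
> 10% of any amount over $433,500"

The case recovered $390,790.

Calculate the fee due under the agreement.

First $102,500 at 33% = $33,825.00
Next $61,500 at 27% = $16,605.00
Next $211,500 at 23% = $48,645.00
Remaining $15,290 at 19% = $2,905.10
Fee: $33,825.00 + $16,605.00 + $48,645.00 + $2,905.10 = $101,980.10

$101,980.10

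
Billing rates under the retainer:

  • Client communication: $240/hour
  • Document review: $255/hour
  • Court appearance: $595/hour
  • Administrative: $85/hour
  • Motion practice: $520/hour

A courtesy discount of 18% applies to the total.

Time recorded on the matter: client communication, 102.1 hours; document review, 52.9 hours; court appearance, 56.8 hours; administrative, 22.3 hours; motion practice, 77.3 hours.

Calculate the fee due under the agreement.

Client communication: 102.1 × $240 = $24,504.00
Document review: 52.9 × $255 = $13,489.50
Court appearance: 56.8 × $595 = $33,796.00
Administrative: 22.3 × $85 = $1,895.50
Motion practice: 77.3 × $520 = $40,196.00
Subtotal: $113,881.00
Less 18% discount: −$20,498.58
Total: $113,881.00 − $20,498.58 = $93,382.42

$93,382.42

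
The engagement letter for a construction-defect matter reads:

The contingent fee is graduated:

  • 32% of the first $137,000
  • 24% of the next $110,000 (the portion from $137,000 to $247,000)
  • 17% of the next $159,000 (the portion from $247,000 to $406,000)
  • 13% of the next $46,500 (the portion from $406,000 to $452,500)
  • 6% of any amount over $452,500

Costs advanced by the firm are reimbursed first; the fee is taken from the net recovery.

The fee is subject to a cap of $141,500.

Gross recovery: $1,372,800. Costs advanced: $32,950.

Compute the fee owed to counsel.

$141,500.00

Fee base (net of costs): $1,372,800 − $32,950 = $1,339,850
First $137,000 at 32% = $43,840.00
Next $110,000 at 24% = $26,400.00
Next $159,000 at 17% = $27,030.00
Next $46,500 at 13% = $6,045.00
Remaining $887,350 at 6% = $53,241.00
Fee: $43,840.00 + $26,400.00 + $27,030.00 + $6,045.00 + $53,241.00 = $156,556.00
$156,556.00 exceeds the $141,500 cap, so the fee is capped at $141,500.00.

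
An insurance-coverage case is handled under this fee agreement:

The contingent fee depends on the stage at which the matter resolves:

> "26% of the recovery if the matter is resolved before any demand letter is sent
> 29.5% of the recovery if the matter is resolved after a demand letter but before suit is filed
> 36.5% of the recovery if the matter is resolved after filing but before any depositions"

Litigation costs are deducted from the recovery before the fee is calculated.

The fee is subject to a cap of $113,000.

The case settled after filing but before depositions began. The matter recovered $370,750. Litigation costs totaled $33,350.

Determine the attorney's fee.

Fee base (net of costs): $370,750 − $33,350 = $337,400
The matter settled after filing but before depositions began, so the 36.5% rate applies.
$337,400 × 36.5% = $123,151.00
$123,151.00 exceeds the $113,000 cap, so the fee is capped at $113,000.00.

$113,000.00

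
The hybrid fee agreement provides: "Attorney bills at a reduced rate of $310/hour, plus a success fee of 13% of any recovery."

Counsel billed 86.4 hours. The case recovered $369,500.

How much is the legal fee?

$74,819.00

Hourly: 86.4 × $310 = $26,784.00
Success fee: 13% of $369,500 = $48,035.00
Total: $26,784.00 + $48,035.00 = $74,819.00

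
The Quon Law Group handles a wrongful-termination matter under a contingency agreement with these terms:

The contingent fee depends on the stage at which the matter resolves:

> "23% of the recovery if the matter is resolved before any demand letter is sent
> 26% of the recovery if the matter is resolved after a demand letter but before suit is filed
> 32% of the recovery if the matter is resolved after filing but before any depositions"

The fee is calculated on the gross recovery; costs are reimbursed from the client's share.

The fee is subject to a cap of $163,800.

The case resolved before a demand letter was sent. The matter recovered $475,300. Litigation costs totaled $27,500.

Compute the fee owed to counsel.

$109,319.00

Fee base is the gross recovery, $475,300; costs are reimbursed separately.
The matter resolved before a demand letter was sent, so the 23% rate applies.
$475,300 × 23% = $109,319.00
$109,319.00 is under the $163,800 cap.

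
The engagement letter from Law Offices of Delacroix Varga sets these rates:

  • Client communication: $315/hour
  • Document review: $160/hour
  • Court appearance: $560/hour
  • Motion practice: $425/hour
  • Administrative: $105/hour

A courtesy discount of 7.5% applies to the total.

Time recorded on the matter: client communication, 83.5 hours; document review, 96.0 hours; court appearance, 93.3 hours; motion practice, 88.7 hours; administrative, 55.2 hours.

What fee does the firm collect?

Client communication: 83.5 × $315 = $26,302.50
Document review: 96.0 × $160 = $15,360.00
Court appearance: 93.3 × $560 = $52,248.00
Motion practice: 88.7 × $425 = $37,697.50
Administrative: 55.2 × $105 = $5,796.00
Subtotal: $137,404.00
Less 7.5% discount: −$10,305.30
Total: $137,404.00 − $10,305.30 = $127,098.70

$127,098.70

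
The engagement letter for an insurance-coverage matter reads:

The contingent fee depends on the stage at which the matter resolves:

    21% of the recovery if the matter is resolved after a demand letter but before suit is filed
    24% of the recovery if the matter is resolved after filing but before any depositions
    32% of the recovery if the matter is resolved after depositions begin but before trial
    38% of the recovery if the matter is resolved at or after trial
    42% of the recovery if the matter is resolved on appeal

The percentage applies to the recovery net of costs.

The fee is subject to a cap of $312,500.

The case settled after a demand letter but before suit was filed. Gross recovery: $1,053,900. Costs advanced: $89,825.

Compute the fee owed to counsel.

$202,455.75

Fee base (net of costs): $1,053,900 − $89,825 = $964,075
The matter settled after a demand letter but before suit was filed, so the 21% rate applies.
$964,075 × 21% = $202,455.75
$202,455.75 is under the $312,500 cap.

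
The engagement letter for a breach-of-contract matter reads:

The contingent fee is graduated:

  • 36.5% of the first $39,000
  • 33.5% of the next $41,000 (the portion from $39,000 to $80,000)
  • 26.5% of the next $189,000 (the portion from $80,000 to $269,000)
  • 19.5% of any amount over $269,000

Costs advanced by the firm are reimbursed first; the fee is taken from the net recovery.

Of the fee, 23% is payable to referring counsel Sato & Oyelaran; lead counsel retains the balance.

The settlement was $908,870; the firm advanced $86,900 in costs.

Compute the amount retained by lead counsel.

$143,130.80

Fee base (net of costs): $908,870 − $86,900 = $821,970
First $39,000 at 36.5% = $14,235.00
Next $41,000 at 33.5% = $13,735.00
Next $189,000 at 26.5% = $50,085.00
Remaining $552,970 at 19.5% = $107,829.15
Fee: $14,235.00 + $13,735.00 + $50,085.00 + $107,829.15 = $185,884.15
Referral share: 23% of $185,884.15 = $42,753.35; lead counsel retains $185,884.15 − $42,753.35 = $143,130.80.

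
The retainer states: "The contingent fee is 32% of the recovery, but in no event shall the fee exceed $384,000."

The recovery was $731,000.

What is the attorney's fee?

$233,920.00

32% of $731,000 = $233,920.00
That is under the $384,000 cap.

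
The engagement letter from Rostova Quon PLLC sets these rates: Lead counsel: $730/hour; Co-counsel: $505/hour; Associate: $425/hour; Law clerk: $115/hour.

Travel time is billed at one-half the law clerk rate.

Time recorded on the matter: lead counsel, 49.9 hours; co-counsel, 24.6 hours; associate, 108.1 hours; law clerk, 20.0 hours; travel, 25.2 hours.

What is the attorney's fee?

Lead counsel: 49.9 × $730 = $36,427.00
Co-counsel: 24.6 × $505 = $12,423.00
Associate: 108.1 × $425 = $45,942.50
Law clerk: 20.0 × $115 = $2,300.00
Subtotal: $36,427.00 + $12,423.00 + $45,942.50 + $2,300.00 = $97,092.50
Travel: 25.2 × ($115 ÷ 2) = 25.2 × $57.50 = $1,449.00
Total: $97,092.50 + $1,449.00 = $98,541.50

$98,541.50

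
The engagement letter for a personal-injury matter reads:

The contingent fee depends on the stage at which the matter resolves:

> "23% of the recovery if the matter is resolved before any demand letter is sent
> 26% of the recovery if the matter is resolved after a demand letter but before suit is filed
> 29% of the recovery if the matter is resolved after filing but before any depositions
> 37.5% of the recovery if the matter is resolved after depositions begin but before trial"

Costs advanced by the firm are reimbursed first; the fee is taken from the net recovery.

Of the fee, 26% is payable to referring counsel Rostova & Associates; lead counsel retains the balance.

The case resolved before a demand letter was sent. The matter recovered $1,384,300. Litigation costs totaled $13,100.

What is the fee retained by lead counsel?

$233,378.24

Fee base (net of costs): $1,384,300 − $13,100 = $1,371,200
The matter resolved before a demand letter was sent, so the 23% rate applies.
$1,371,200 × 23% = $315,376.00
Referral share: 26% of $315,376.00 = $81,997.76; lead counsel retains $315,376.00 − $81,997.76 = $233,378.24.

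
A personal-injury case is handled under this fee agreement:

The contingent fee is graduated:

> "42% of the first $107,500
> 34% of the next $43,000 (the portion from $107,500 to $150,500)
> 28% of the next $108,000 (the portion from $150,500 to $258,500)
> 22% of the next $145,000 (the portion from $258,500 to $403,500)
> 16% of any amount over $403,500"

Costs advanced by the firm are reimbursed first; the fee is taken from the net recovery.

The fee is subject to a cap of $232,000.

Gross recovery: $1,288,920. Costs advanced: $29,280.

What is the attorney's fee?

$232,000.00

Fee base (net of costs): $1,288,920 − $29,280 = $1,259,640
First $107,500 at 42% = $45,150.00
Next $43,000 at 34% = $14,620.00
Next $108,000 at 28% = $30,240.00
Next $145,000 at 22% = $31,900.00
Remaining $856,140 at 16% = $136,982.40
Fee: $45,150.00 + $14,620.00 + $30,240.00 + $31,900.00 + $136,982.40 = $258,892.40
$258,892.40 exceeds the $232,000 cap, so the fee is capped at $232,000.00.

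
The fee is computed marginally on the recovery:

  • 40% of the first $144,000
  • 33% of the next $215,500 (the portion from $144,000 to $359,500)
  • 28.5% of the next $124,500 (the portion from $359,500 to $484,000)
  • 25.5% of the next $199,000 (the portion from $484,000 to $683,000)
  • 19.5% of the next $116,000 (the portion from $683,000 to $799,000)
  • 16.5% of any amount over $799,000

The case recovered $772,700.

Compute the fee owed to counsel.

$232,434.00

First $144,000 at 40% = $57,600.00
Next $215,500 at 33% = $71,115.00
Next $124,500 at 28.5% = $35,482.50
Next $199,000 at 25.5% = $50,745.00
Remaining $89,700 at 19.5% = $17,491.50
Fee: $57,600.00 + $71,115.00 + $35,482.50 + $50,745.00 + $17,491.50 = $232,434.00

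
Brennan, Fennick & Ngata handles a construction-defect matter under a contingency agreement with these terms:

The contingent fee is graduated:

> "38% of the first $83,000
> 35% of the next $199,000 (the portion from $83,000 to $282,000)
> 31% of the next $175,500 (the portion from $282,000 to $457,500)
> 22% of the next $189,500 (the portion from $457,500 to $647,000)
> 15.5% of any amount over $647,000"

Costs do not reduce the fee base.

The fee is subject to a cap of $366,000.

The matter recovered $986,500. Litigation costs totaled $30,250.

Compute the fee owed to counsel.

$249,907.50

Fee base is the gross recovery, $986,500; costs are reimbursed separately.
First $83,000 at 38% = $31,540.00
Next $199,000 at 35% = $69,650.00
Next $175,500 at 31% = $54,405.00
Next $189,500 at 22% = $41,690.00
Remaining $339,500 at 15.5% = $52,622.50
Fee: $31,540.00 + $69,650.00 + $54,405.00 + $41,690.00 + $52,622.50 = $249,907.50
$249,907.50 is under the $366,000 cap.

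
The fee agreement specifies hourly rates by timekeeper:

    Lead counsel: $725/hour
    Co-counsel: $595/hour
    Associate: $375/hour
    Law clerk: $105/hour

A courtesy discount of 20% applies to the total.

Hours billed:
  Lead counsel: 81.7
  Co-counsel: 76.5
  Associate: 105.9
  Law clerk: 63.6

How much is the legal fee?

$120,912.40

Lead counsel: 81.7 × $725 = $59,232.50
Co-counsel: 76.5 × $595 = $45,517.50
Associate: 105.9 × $375 = $39,712.50
Law clerk: 63.6 × $105 = $6,678.00
Subtotal: $151,140.50
Less 20% discount: −$30,228.10
Total: $151,140.50 − $30,228.10 = $120,912.40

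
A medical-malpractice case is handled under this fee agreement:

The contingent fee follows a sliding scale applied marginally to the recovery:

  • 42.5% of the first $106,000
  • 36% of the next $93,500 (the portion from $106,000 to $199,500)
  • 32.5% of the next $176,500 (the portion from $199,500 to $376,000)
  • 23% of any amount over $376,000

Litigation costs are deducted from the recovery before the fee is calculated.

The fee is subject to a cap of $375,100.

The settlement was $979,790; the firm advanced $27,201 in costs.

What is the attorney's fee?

$268,687.97

Fee base (net of costs): $979,790 − $27,201 = $952,589
First $106,000 at 42.5% = $45,050.00
Next $93,500 at 36% = $33,660.00
Next $176,500 at 32.5% = $57,362.50
Remaining $576,589 at 23% = $132,615.47
Fee: $45,050.00 + $33,660.00 + $57,362.50 + $132,615.47 = $268,687.97
$268,687.97 is under the $375,100 cap.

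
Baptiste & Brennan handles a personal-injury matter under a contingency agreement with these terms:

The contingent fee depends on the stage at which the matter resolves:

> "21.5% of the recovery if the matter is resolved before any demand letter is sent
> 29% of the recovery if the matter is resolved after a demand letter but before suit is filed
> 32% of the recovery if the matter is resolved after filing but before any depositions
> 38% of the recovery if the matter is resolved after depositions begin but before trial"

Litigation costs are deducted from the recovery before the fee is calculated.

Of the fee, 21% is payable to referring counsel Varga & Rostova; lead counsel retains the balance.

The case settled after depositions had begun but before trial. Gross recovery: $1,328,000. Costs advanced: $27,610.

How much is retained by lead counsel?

Fee base (net of costs): $1,328,000 − $27,610 = $1,300,390
The matter settled after depositions had begun but before trial, so the 38% rate applies.
$1,300,390 × 38% = $494,148.20
Referral share: 21% of $494,148.20 = $103,771.12; lead counsel retains $494,148.20 − $103,771.12 = $390,377.08.

$390,377.08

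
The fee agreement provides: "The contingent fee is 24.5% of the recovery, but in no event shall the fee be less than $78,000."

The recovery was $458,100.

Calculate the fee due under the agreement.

$112,234.50

24.5% of $458,100 = $112,234.50
That exceeds the $78,000 minimum.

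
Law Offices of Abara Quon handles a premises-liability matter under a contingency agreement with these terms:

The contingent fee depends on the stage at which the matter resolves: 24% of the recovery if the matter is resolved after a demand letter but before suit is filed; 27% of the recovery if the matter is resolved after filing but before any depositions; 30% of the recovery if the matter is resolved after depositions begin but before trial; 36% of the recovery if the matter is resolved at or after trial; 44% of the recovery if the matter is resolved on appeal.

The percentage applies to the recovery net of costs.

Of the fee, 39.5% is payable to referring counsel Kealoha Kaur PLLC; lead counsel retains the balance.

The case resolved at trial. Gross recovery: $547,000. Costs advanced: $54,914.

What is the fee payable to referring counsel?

$69,974.63

Fee base (net of costs): $547,000 − $54,914 = $492,086
The matter resolved at trial, so the 36% rate applies.
$492,086 × 36% = $177,150.96
Referral share: 39.5% of $177,150.96 = $69,974.63; lead counsel retains $177,150.96 − $69,974.63 = $107,176.33.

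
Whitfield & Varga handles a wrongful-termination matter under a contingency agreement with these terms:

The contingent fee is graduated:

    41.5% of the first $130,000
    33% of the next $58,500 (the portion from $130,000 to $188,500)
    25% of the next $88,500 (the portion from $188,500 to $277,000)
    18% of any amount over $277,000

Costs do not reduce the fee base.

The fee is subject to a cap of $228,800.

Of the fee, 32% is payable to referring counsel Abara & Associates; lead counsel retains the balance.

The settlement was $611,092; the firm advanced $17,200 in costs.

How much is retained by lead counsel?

Fee base is the gross recovery, $611,092; costs are reimbursed separately.
First $130,000 at 41.5% = $53,950.00
Next $58,500 at 33% = $19,305.00
Next $88,500 at 25% = $22,125.00
Remaining $334,092 at 18% = $60,136.56
Fee: $53,950.00 + $19,305.00 + $22,125.00 + $60,136.56 = $155,516.56
$155,516.56 is under the $228,800 cap.
Referral share: 32% of $155,516.56 = $49,765.30; lead counsel retains $155,516.56 − $49,765.30 = $105,751.26.

$105,751.26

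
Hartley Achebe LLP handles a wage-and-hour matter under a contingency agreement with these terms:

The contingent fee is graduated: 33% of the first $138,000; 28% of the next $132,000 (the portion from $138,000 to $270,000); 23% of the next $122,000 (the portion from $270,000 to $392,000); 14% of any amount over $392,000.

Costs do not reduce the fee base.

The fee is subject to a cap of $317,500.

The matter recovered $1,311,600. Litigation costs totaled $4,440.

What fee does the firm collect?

Fee base is the gross recovery, $1,311,600; costs are reimbursed separately.
First $138,000 at 33% = $45,540.00
Next $132,000 at 28% = $36,960.00
Next $122,000 at 23% = $28,060.00
Remaining $919,600 at 14% = $128,744.00
Fee: $45,540.00 + $36,960.00 + $28,060.00 + $128,744.00 = $239,304.00
$239,304.00 is under the $317,500 cap.

$239,304.00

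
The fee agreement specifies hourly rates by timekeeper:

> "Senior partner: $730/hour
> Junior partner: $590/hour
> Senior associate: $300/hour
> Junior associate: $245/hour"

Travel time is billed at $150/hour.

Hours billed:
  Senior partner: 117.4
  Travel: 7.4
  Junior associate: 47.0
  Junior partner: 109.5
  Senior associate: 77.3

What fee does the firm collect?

Senior partner: 117.4 × $730 = $85,702.00
Junior partner: 109.5 × $590 = $64,605.00
Senior associate: 77.3 × $300 = $23,190.00
Junior associate: 47.0 × $245 = $11,515.00
Subtotal: $85,702.00 + $64,605.00 + $23,190.00 + $11,515.00 = $185,012.00
Travel: 7.4 × $150 = $1,110.00
Total: $185,012.00 + $1,110.00 = $186,122.00

$186,122.00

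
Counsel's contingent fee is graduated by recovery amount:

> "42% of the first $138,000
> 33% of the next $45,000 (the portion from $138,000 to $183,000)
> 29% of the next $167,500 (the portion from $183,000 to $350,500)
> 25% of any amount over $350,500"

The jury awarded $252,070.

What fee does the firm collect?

$92,840.30

First $138,000 at 42% = $57,960.00
Next $45,000 at 33% = $14,850.00
Remaining $69,070 at 29% = $20,030.30
Fee: $57,960.00 + $14,850.00 + $20,030.30 = $92,840.30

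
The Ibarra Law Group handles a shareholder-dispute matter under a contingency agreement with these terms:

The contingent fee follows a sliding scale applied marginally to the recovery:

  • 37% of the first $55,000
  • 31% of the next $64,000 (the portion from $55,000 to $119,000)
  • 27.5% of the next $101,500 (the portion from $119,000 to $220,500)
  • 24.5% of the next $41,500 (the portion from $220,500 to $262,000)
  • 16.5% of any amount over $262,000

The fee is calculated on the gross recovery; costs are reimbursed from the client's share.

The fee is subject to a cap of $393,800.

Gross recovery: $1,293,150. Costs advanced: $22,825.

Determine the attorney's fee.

Fee base is the gross recovery, $1,293,150; costs are reimbursed separately.
First $55,000 at 37% = $20,350.00
Next $64,000 at 31% = $19,840.00
Next $101,500 at 27.5% = $27,912.50
Next $41,500 at 24.5% = $10,167.50
Remaining $1,031,150 at 16.5% = $170,139.75
Fee: $20,350.00 + $19,840.00 + $27,912.50 + $10,167.50 + $170,139.75 = $248,409.75
$248,409.75 is under the $393,800 cap.

$248,409.75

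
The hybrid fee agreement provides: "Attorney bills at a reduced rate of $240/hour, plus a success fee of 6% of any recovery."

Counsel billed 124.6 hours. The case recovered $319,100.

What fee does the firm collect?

Hourly: 124.6 × $240 = $29,904.00
Success fee: 6% of $319,100 = $19,146.00
Total: $29,904.00 + $19,146.00 = $49,050.00

$49,050.00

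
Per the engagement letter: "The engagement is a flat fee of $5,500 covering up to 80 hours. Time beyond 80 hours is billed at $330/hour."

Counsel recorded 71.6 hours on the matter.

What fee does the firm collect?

$5,500.00

71.6 hours is within the 80-hour scope; only the flat fee applies.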